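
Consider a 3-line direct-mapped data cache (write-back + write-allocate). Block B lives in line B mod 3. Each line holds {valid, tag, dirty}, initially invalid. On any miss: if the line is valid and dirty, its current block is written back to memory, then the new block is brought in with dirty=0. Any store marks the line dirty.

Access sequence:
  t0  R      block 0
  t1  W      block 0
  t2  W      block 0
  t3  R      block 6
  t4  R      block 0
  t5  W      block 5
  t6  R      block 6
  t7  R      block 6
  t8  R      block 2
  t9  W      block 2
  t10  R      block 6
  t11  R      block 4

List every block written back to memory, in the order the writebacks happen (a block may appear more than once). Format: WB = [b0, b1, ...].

0: R B0 → L0 miss [-]
1: W B0 → L0 hit [D]
2: W B0 → L0 hit [D]
3: R B6 → L0 miss wb→B0 [-]
4: R B0 → L0 miss [-]
5: W B5 → L2 miss [D]
6: R B6 → L0 miss [-]
7: R B6 → L0 hit [-]
8: R B2 → L2 miss wb→B5 [-]
9: W B2 → L2 hit [D]
10: R B6 → L0 hit [-]
11: R B4 → L1 miss [-]

WB = [0, 5]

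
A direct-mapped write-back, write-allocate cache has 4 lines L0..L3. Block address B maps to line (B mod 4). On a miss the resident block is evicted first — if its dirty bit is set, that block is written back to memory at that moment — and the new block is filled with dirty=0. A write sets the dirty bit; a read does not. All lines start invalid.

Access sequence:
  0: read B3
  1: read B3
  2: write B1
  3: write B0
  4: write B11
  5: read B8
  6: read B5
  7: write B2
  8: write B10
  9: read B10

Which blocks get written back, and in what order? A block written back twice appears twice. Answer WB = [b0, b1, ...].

WB = [0, 1, 2]

0: R B3 → L3 miss [-]
1: R B3 → L3 hit [-]
2: W B1 → L1 miss [D]
3: W B0 → L0 miss [D]
4: W B11 → L3 miss [D]
5: R B8 → L0 miss wb→B0 [-]
6: R B5 → L1 miss wb→B1 [-]
7: W B2 → L2 miss [D]
8: W B10 → L2 miss wb→B2 [D]
9: R B10 → L2 hit [D]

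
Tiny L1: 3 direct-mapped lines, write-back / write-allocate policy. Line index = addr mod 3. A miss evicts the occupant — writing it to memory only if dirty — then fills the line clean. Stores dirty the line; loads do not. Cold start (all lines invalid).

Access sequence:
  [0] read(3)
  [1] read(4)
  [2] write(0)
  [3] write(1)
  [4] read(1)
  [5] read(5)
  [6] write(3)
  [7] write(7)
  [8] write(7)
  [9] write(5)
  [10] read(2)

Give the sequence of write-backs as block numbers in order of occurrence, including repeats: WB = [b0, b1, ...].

WB = [0, 1, 5]

0: R B3 -> L0 miss  d=-]
1: R B4 -> L1 miss  d=-]
2: W B0 -> L0 miss  d=D]
3: W B1 -> L1 miss  d=D]
4: R B1 -> L1 hit  d=D]
5: R B5 -> L2 miss  d=-]
6: W B3 -> L0 miss wb->B0  d=D]
7: W B7 -> L1 miss wb->B1  d=D]
8: W B7 -> L1 hit  d=D]
9: W B5 -> L2 hit  d=D]
10: R B2 -> L2 miss wb->B5  d=-]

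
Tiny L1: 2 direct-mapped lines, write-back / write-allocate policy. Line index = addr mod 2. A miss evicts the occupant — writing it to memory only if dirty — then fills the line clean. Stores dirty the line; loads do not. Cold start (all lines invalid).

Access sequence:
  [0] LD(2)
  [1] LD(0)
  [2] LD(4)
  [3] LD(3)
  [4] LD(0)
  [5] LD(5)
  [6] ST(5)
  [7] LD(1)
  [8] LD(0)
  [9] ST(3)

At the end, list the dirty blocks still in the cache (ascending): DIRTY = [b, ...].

  0 | R B2 → L0 miss [-]
  1 | R B0 → L0 miss [-]
  2 | R B4 → L0 miss [-]
  3 | R B3 → L1 miss [-]
  4 | R B0 → L0 miss [-]
  5 | R B5 → L1 miss [-]
  6 | W B5 → L1 hit [D]
  7 | R B1 → L1 miss wb→B5 [-]
  8 | R B0 → L0 hit [-]
  9 | W B3 → L1 miss [D]

DIRTY = [3]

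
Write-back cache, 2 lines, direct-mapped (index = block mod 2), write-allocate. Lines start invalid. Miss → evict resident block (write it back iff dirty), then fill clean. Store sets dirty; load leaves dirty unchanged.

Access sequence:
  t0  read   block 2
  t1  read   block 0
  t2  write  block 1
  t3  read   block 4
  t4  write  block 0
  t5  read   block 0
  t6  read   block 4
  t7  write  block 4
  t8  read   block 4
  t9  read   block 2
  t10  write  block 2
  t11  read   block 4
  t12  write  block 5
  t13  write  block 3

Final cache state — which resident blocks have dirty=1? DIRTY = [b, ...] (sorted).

  0 | R B2 → L0 miss [-]
  1 | R B0 → L0 miss [-]
  2 | W B1 → L1 miss [D]
  3 | R B4 → L0 miss [-]
  4 | W B0 → L0 miss [D]
  5 | R B0 → L0 hit [D]
  6 | R B4 → L0 miss wb→B0 [-]
  7 | W B4 → L0 hit [D]
  8 | R B4 → L0 hit [D]
  9 | R B2 → L0 miss wb→B4 [-]
  10 | W B2 → L0 hit [D]
  11 | R B4 → L0 miss wb→B2 [-]
  12 | W B5 → L1 miss wb→B1 [D]
  13 | W B3 → L1 miss wb→B5 [D]

DIRTY = [3]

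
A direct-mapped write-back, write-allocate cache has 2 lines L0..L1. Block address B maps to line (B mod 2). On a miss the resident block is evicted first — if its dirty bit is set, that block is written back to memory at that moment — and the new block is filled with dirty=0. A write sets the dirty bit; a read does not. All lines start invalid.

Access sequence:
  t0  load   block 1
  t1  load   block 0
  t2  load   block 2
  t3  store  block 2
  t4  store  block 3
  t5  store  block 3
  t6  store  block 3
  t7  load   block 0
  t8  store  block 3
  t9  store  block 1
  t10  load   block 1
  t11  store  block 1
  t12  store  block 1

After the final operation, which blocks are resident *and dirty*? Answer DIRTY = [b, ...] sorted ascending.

0: R B1 → L1 miss [-]
1: R B0 → L0 miss [-]
2: R B2 → L0 miss [-]
3: W B2 → L0 hit [D]
4: W B3 → L1 miss [D]
5: W B3 → L1 hit [D]
6: W B3 → L1 hit [D]
7: R B0 → L0 miss wb→B2 [-]
8: W B3 → L1 hit [D]
9: W B1 → L1 miss wb→B3 [D]
10: R B1 → L1 hit [D]
11: W B1 → L1 hit [D]
12: W B1 → L1 hit [D]

DIRTY = [1]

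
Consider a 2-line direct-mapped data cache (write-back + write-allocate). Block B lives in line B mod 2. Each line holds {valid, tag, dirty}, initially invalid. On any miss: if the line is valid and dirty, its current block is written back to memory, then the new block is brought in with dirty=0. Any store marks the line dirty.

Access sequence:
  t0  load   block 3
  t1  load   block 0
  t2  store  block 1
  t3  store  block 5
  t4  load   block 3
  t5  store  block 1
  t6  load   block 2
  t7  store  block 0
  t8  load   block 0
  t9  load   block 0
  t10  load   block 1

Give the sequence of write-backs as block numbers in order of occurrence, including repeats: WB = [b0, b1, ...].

0: R B3 -> L1 miss  d=-]
1: R B0 -> L0 miss  d=-]
2: W B1 -> L1 miss  d=D]
3: W B5 -> L1 miss wb->B1  d=D]
4: R B3 -> L1 miss wb->B5  d=-]
5: W B1 -> L1 miss  d=D]
6: R B2 -> L0 miss  d=-]
7: W B0 -> L0 miss  d=D]
8: R B0 -> L0 hit  d=D]
9: R B0 -> L0 hit  d=D]
10: R B1 -> L1 hit  d=D]

WB = [1, 5]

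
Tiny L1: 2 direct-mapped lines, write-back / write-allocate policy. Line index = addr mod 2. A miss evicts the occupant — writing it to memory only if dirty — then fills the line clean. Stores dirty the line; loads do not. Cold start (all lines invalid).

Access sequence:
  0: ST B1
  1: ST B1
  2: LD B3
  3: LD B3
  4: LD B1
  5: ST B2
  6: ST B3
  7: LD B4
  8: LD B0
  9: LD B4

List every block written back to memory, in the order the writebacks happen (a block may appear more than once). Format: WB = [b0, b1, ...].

0: W B1 → L1 miss [D]
1: W B1 → L1 hit [D]
2: R B3 → L1 miss wb→B1 [-]
3: R B3 → L1 hit [-]
4: R B1 → L1 miss [-]
5: W B2 → L0 miss [D]
6: W B3 → L1 miss [D]
7: R B4 → L0 miss wb→B2 [-]
8: R B0 → L0 miss [-]
9: R B4 → L0 miss [-]

WB = [1, 2]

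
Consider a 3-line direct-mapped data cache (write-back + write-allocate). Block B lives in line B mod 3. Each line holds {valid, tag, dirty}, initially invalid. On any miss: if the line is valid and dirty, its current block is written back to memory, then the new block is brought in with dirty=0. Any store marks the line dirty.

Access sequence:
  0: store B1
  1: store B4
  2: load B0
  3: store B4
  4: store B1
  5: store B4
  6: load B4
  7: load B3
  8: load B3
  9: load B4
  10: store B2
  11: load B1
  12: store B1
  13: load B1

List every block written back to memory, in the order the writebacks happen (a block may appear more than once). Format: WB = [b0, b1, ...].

WB = [1, 4, 1, 4]

0: W B1 → L1 miss [D]
1: W B4 → L1 miss wb→B1 [D]
2: R B0 → L0 miss [-]
3: W B4 → L1 hit [D]
4: W B1 → L1 miss wb→B4 [D]
5: W B4 → L1 miss wb→B1 [D]
6: R B4 → L1 hit [D]
7: R B3 → L0 miss [-]
8: R B3 → L0 hit [-]
9: R B4 → L1 hit [D]
10: W B2 → L2 miss [D]
11: R B1 → L1 miss wb→B4 [-]
12: W B1 → L1 hit [D]
13: R B1 → L1 hit [D]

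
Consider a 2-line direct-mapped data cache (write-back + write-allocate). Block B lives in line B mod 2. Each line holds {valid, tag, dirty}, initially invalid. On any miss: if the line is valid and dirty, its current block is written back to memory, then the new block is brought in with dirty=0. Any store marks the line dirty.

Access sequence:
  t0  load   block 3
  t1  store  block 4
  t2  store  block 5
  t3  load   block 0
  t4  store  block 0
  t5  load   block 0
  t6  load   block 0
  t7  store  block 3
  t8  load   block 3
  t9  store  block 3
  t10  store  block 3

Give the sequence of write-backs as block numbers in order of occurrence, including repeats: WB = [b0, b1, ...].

WB = [4, 5]

0: R B3 -> L1 miss  d=-]
1: W B4 -> L0 miss  d=D]
2: W B5 -> L1 miss  d=D]
3: R B0 -> L0 miss wb->B4  d=-]
4: W B0 -> L0 hit  d=D]
5: R B0 -> L0 hit  d=D]
6: R B0 -> L0 hit  d=D]
7: W B3 -> L1 miss wb->B5  d=D]
8: R B3 -> L1 hit  d=D]
9: W B3 -> L1 hit  d=D]
10: W B3 -> L1 hit  d=D]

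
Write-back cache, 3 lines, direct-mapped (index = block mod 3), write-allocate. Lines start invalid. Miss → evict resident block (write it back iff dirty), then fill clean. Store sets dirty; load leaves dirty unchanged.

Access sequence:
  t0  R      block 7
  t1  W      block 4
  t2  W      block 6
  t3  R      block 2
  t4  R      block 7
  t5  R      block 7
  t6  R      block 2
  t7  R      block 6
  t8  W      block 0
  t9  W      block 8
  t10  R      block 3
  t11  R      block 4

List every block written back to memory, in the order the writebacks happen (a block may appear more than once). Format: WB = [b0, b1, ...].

0: R B7 → L1 miss [-]
1: W B4 → L1 miss [D]
2: W B6 → L0 miss [D]
3: R B2 → L2 miss [-]
4: R B7 → L1 miss wb→B4 [-]
5: R B7 → L1 hit [-]
6: R B2 → L2 hit [-]
7: R B6 → L0 hit [D]
8: W B0 → L0 miss wb→B6 [D]
9: W B8 → L2 miss [D]
10: R B3 → L0 miss wb→B0 [-]
11: R B4 → L1 miss [-]

WB = [4, 6, 0]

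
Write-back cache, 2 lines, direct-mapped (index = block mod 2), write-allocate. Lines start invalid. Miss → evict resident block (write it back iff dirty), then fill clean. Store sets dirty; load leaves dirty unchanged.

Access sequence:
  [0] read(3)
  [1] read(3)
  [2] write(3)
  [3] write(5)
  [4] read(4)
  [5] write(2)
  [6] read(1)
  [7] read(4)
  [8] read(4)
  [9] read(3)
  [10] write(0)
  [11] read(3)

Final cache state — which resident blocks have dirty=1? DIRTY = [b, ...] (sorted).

0: R B3 → L1 miss [-]
1: R B3 → L1 hit [-]
2: W B3 → L1 hit [D]
3: W B5 → L1 miss wb→B3 [D]
4: R B4 → L0 miss [-]
5: W B2 → L0 miss [D]
6: R B1 → L1 miss wb→B5 [-]
7: R B4 → L0 miss wb→B2 [-]
8: R B4 → L0 hit [-]
9: R B3 → L1 miss [-]
10: W B0 → L0 miss [D]
11: R B3 → L1 hit [-]

DIRTY = [0]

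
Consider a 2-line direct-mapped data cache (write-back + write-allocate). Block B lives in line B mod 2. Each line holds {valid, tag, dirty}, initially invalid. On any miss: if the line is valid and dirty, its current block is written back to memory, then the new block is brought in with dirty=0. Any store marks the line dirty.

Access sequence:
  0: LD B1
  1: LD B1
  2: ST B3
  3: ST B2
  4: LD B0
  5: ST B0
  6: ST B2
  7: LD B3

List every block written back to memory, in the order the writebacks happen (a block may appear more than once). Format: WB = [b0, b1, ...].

WB = [2, 0]

0: R B1 → L1 miss [-]
1: R B1 → L1 hit [-]
2: W B3 → L1 miss [D]
3: W B2 → L0 miss [D]
4: R B0 → L0 miss wb→B2 [-]
5: W B0 → L0 hit [D]
6: W B2 → L0 miss wb→B0 [D]
7: R B3 → L1 hit [D]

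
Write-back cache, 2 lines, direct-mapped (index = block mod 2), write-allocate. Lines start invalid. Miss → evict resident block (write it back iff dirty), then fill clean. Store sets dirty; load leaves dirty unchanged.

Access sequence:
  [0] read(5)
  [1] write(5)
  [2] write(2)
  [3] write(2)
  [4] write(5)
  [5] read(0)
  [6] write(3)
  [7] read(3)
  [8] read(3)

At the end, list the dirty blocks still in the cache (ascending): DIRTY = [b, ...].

0: R B5 → L1 miss [-]
1: W B5 → L1 hit [D]
2: W B2 → L0 miss [D]
3: W B2 → L0 hit [D]
4: W B5 → L1 hit [D]
5: R B0 → L0 miss wb→B2 [-]
6: W B3 → L1 miss wb→B5 [D]
7: R B3 → L1 hit [D]
8: R B3 → L1 hit [D]

DIRTY = [3]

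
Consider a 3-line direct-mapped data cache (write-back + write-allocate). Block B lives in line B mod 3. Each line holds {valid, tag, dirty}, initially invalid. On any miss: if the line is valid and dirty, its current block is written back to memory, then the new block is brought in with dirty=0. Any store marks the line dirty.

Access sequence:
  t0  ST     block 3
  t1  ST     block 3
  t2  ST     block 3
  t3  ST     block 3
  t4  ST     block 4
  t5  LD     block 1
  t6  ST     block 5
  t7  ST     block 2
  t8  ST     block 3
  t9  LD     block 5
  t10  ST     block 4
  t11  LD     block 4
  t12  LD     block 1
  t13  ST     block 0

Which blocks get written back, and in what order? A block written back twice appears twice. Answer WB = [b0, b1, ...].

WB = [4, 5, 2, 4, 3]

  0 | W B3 → L0 miss [D]
  1 | W B3 → L0 hit [D]
  2 | W B3 → L0 hit [D]
  3 | W B3 → L0 hit [D]
  4 | W B4 → L1 miss [D]
  5 | R B1 → L1 miss wb→B4 [-]
  6 | W B5 → L2 miss [D]
  7 | W B2 → L2 miss wb→B5 [D]
  8 | W B3 → L0 hit [D]
  9 | R B5 → L2 miss wb→B2 [-]
  10 | W B4 → L1 miss [D]
  11 | R B4 → L1 hit [D]
  12 | R B1 → L1 miss wb→B4 [-]
  13 | W B0 → L0 miss wb→B3 [D]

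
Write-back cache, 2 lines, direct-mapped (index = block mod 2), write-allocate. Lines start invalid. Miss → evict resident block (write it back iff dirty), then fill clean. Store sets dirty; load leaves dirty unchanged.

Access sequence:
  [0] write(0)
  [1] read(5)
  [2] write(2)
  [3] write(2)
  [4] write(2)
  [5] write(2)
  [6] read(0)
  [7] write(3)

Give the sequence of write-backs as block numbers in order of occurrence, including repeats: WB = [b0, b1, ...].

WB = [0, 2]

0: W B0 -> L0 miss  d=D]
1: R B5 -> L1 miss  d=-]
2: W B2 -> L0 miss wb->B0  d=D]
3: W B2 -> L0 hit  d=D]
4: W B2 -> L0 hit  d=D]
5: W B2 -> L0 hit  d=D]
6: R B0 -> L0 miss wb->B2  d=-]
7: W B3 -> L1 miss  d=D]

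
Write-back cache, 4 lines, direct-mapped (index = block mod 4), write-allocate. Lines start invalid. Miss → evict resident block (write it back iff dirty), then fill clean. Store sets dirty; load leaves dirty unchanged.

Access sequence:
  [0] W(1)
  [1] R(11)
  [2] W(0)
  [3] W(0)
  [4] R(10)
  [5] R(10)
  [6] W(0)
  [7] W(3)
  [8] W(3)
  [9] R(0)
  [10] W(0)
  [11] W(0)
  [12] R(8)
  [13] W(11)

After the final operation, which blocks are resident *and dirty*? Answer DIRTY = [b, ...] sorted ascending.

0: W B1 -> L1 miss  d=D]
1: R B11 -> L3 miss  d=-]
2: W B0 -> L0 miss  d=D]
3: W B0 -> L0 hit  d=D]
4: R B10 -> L2 miss  d=-]
5: R B10 -> L2 hit  d=-]
6: W B0 -> L0 hit  d=D]
7: W B3 -> L3 miss  d=D]
8: W B3 -> L3 hit  d=D]
9: R B0 -> L0 hit  d=D]
10: W B0 -> L0 hit  d=D]
11: W B0 -> L0 hit  d=D]
12: R B8 -> L0 miss wb->B0  d=-]
13: W B11 -> L3 miss wb->B3  d=D]

DIRTY = [1, 11]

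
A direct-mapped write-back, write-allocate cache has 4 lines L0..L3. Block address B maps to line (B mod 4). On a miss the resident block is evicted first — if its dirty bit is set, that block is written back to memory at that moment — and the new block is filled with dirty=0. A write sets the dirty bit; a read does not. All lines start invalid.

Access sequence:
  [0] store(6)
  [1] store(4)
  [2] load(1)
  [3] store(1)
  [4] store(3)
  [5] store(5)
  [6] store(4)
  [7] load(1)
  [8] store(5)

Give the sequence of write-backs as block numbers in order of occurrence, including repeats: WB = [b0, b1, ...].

WB = [1, 5]

0: W B6 -> L2 miss  d=D]
1: W B4 -> L0 miss  d=D]
2: R B1 -> L1 miss  d=-]
3: W B1 -> L1 hit  d=D]
4: W B3 -> L3 miss  d=D]
5: W B5 -> L1 miss wb->B1  d=D]
6: W B4 -> L0 hit  d=D]
7: R B1 -> L1 miss wb->B5  d=-]
8: W B5 -> L1 miss  d=D]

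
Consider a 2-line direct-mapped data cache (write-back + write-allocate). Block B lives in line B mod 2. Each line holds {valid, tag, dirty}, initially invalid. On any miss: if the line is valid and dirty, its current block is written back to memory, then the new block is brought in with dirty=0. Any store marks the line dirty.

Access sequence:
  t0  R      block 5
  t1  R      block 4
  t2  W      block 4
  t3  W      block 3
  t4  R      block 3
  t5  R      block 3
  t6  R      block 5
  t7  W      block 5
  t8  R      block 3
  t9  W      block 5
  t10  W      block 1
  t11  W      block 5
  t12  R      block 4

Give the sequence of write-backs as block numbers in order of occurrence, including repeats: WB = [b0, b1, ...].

WB = [3, 5, 5, 1]

  0 | R B5 → L1 miss [-]
  1 | R B4 → L0 miss [-]
  2 | W B4 → L0 hit [D]
  3 | W B3 → L1 miss [D]
  4 | R B3 → L1 hit [D]
  5 | R B3 → L1 hit [D]
  6 | R B5 → L1 miss wb→B3 [-]
  7 | W B5 → L1 hit [D]
  8 | R B3 → L1 miss wb→B5 [-]
  9 | W B5 → L1 miss [D]
  10 | W B1 → L1 miss wb→B5 [D]
  11 | W B5 → L1 miss wb→B1 [D]
  12 | R B4 → L0 hit [D]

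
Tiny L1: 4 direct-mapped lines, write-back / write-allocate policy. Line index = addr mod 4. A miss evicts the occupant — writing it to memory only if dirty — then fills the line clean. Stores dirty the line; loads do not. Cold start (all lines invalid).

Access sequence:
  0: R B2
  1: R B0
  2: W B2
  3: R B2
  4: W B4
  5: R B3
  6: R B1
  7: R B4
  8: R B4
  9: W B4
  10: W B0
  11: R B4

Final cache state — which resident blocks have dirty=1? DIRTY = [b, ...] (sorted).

DIRTY = [2]

  0 | R B2 → L2 miss [-]
  1 | R B0 → L0 miss [-]
  2 | W B2 → L2 hit [D]
  3 | R B2 → L2 hit [D]
  4 | W B4 → L0 miss [D]
  5 | R B3 → L3 miss [-]
  6 | R B1 → L1 miss [-]
  7 | R B4 → L0 hit [D]
  8 | R B4 → L0 hit [D]
  9 | W B4 → L0 hit [D]
  10 | W B0 → L0 miss wb→B4 [D]
  11 | R B4 → L0 miss wb→B0 [-]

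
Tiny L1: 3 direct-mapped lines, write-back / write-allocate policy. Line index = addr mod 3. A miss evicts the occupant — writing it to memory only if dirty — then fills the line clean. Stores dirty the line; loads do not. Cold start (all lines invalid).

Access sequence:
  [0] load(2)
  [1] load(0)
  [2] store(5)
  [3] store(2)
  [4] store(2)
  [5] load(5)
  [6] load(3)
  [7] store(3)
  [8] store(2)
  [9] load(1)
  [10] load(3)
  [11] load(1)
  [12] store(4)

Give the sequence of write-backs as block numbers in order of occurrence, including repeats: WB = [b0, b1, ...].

WB = [5, 2]

  0 | R B2 → L2 miss [-]
  1 | R B0 → L0 miss [-]
  2 | W B5 → L2 miss [D]
  3 | W B2 → L2 miss wb→B5 [D]
  4 | W B2 → L2 hit [D]
  5 | R B5 → L2 miss wb→B2 [-]
  6 | R B3 → L0 miss [-]
  7 | W B3 → L0 hit [D]
  8 | W B2 → L2 miss [D]
  9 | R B1 → L1 miss [-]
  10 | R B3 → L0 hit [D]
  11 | R B1 → L1 hit [-]
  12 | W B4 → L1 miss [D]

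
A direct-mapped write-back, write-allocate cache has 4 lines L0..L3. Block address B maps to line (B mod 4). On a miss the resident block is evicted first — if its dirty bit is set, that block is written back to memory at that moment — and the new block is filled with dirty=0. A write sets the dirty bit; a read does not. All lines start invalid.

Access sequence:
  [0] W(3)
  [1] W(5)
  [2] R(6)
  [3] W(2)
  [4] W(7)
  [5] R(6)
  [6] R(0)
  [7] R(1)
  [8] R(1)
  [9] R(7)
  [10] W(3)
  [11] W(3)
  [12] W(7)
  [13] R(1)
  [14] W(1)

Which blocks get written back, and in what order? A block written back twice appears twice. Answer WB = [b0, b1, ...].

WB = [3, 2, 5, 7, 3]

0: W B3 → L3 miss [D]
1: W B5 → L1 miss [D]
2: R B6 → L2 miss [-]
3: W B2 → L2 miss [D]
4: W B7 → L3 miss wb→B3 [D]
5: R B6 → L2 miss wb→B2 [-]
6: R B0 → L0 miss [-]
7: R B1 → L1 miss wb→B5 [-]
8: R B1 → L1 hit [-]
9: R B7 → L3 hit [D]
10: W B3 → L3 miss wb→B7 [D]
11: W B3 → L3 hit [D]
12: W B7 → L3 miss wb→B3 [D]
13: R B1 → L1 hit [-]
14: W B1 → L1 hit [D]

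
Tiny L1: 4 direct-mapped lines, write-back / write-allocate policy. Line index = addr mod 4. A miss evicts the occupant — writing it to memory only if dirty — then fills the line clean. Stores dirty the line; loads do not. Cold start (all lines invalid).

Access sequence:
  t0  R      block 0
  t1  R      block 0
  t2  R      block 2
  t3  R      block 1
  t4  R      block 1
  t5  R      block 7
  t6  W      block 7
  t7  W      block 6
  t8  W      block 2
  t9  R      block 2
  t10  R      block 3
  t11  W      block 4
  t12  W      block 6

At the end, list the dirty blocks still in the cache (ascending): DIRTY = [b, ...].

DIRTY = [4, 6]

  0 | R B0 → L0 miss [-]
  1 | R B0 → L0 hit [-]
  2 | R B2 → L2 miss [-]
  3 | R B1 → L1 miss [-]
  4 | R B1 → L1 hit [-]
  5 | R B7 → L3 miss [-]
  6 | W B7 → L3 hit [D]
  7 | W B6 → L2 miss [D]
  8 | W B2 → L2 miss wb→B6 [D]
  9 | R B2 → L2 hit [D]
  10 | R B3 → L3 miss wb→B7 [-]
  11 | W B4 → L0 miss [D]
  12 | W B6 → L2 miss wb→B2 [D]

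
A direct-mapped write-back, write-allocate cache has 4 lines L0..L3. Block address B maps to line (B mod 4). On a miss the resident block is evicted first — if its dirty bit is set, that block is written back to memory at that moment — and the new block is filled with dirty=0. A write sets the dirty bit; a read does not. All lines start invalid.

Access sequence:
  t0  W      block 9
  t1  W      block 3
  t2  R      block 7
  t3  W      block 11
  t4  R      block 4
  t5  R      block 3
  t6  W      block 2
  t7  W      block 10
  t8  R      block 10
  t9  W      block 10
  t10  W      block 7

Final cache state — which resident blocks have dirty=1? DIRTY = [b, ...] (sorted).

  0 | W B9 → L1 miss [D]
  1 | W B3 → L3 miss [D]
  2 | R B7 → L3 miss wb→B3 [-]
  3 | W B11 → L3 miss [D]
  4 | R B4 → L0 miss [-]
  5 | R B3 → L3 miss wb→B11 [-]
  6 | W B2 → L2 miss [D]
  7 | W B10 → L2 miss wb→B2 [D]
  8 | R B10 → L2 hit [D]
  9 | W B10 → L2 hit [D]
  10 | W B7 → L3 miss [D]

DIRTY = [7, 9, 10]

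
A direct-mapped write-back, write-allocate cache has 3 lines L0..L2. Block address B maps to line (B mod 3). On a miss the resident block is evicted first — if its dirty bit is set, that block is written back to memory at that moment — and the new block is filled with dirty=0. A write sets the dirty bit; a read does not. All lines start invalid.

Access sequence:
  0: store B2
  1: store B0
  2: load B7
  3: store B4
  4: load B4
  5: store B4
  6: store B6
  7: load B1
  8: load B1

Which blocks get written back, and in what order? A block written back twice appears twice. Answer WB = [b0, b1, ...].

WB = [0, 4]

0: W B2 → L2 miss [D]
1: W B0 → L0 miss [D]
2: R B7 → L1 miss [-]
3: W B4 → L1 miss [D]
4: R B4 → L1 hit [D]
5: W B4 → L1 hit [D]
6: W B6 → L0 miss wb→B0 [D]
7: R B1 → L1 miss wb→B4 [-]
8: R B1 → L1 hit [-]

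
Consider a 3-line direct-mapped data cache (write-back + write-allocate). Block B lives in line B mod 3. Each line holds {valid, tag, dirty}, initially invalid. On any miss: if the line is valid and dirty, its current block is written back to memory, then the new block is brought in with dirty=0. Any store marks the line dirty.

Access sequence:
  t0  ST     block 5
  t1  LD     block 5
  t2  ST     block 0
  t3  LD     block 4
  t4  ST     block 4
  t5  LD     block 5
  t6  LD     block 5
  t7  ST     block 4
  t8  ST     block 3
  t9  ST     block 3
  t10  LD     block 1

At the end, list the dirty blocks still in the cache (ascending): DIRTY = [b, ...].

0: W B5 → L2 miss [D]
1: R B5 → L2 hit [D]
2: W B0 → L0 miss [D]
3: R B4 → L1 miss [-]
4: W B4 → L1 hit [D]
5: R B5 → L2 hit [D]
6: R B5 → L2 hit [D]
7: W B4 → L1 hit [D]
8: W B3 → L0 miss wb→B0 [D]
9: W B3 → L0 hit [D]
10: R B1 → L1 miss wb→B4 [-]

DIRTY = [3, 5]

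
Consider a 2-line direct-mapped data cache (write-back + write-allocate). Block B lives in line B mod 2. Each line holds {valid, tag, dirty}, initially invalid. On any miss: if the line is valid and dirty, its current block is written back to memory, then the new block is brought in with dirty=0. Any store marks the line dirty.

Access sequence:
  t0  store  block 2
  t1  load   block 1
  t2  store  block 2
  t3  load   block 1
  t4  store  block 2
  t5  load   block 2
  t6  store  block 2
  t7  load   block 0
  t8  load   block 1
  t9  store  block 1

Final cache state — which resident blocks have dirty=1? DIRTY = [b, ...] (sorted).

DIRTY = [1]

  0 | W B2 → L0 miss [D]
  1 | R B1 → L1 miss [-]
  2 | W B2 → L0 hit [D]
  3 | R B1 → L1 hit [-]
  4 | W B2 → L0 hit [D]
  5 | R B2 → L0 hit [D]
  6 | W B2 → L0 hit [D]
  7 | R B0 → L0 miss wb→B2 [-]
  8 | R B1 → L1 hit [-]
  9 | W B1 → L1 hit [D]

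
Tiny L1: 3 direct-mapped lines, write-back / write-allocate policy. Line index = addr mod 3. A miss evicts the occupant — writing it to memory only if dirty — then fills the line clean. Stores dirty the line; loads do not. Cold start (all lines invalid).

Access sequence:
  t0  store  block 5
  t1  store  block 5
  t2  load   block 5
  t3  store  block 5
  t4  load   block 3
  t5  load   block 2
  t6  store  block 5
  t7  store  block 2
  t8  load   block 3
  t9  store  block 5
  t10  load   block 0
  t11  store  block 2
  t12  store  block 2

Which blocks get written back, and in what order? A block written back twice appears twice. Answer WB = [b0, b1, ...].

WB = [5, 5, 2, 5]

  0 | W B5 → L2 miss [D]
  1 | W B5 → L2 hit [D]
  2 | R B5 → L2 hit [D]
  3 | W B5 → L2 hit [D]
  4 | R B3 → L0 miss [-]
  5 | R B2 → L2 miss wb→B5 [-]
  6 | W B5 → L2 miss [D]
  7 | W B2 → L2 miss wb→B5 [D]
  8 | R B3 → L0 hit [-]
  9 | W B5 → L2 miss wb→B2 [D]
  10 | R B0 → L0 miss [-]
  11 | W B2 → L2 miss wb→B5 [D]
  12 | W B2 → L2 hit [D]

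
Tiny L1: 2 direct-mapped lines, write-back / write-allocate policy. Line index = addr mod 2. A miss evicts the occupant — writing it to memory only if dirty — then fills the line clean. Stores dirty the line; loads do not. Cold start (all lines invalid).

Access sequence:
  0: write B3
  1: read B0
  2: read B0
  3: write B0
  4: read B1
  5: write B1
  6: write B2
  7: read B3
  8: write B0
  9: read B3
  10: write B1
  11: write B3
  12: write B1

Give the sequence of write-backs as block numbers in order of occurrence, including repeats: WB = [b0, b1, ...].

0: W B3 → L1 miss [D]
1: R B0 → L0 miss [-]
2: R B0 → L0 hit [-]
3: W B0 → L0 hit [D]
4: R B1 → L1 miss wb→B3 [-]
5: W B1 → L1 hit [D]
6: W B2 → L0 miss wb→B0 [D]
7: R B3 → L1 miss wb→B1 [-]
8: W B0 → L0 miss wb→B2 [D]
9: R B3 → L1 hit [-]
10: W B1 → L1 miss [D]
11: W B3 → L1 miss wb→B1 [D]
12: W B1 → L1 miss wb→B3 [D]

WB = [3, 0, 1, 2, 1, 3]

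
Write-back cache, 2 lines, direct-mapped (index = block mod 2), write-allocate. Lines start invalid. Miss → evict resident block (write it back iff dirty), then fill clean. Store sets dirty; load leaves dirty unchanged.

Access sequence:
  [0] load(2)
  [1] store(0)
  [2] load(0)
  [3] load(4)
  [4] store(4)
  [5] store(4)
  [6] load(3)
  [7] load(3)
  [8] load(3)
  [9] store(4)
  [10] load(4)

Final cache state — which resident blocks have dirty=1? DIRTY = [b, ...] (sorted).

  0 | R B2 → L0 miss [-]
  1 | W B0 → L0 miss [D]
  2 | R B0 → L0 hit [D]
  3 | R B4 → L0 miss wb→B0 [-]
  4 | W B4 → L0 hit [D]
  5 | W B4 → L0 hit [D]
  6 | R B3 → L1 miss [-]
  7 | R B3 → L1 hit [-]
  8 | R B3 → L1 hit [-]
  9 | W B4 → L0 hit [D]
  10 | R B4 → L0 hit [D]

DIRTY = [4]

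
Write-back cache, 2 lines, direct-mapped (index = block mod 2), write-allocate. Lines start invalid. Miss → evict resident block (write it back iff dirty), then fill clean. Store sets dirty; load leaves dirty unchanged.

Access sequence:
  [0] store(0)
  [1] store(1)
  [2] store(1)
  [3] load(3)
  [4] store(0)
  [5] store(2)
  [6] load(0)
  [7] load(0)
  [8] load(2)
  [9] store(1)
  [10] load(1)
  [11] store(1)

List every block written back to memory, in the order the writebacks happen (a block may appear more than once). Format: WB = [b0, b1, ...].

0: W B0 → L0 miss [D]
1: W B1 → L1 miss [D]
2: W B1 → L1 hit [D]
3: R B3 → L1 miss wb→B1 [-]
4: W B0 → L0 hit [D]
5: W B2 → L0 miss wb→B0 [D]
6: R B0 → L0 miss wb→B2 [-]
7: R B0 → L0 hit [-]
8: R B2 → L0 miss [-]
9: W B1 → L1 miss [D]
10: R B1 → L1 hit [D]
11: W B1 → L1 hit [D]

WB = [1, 0, 2]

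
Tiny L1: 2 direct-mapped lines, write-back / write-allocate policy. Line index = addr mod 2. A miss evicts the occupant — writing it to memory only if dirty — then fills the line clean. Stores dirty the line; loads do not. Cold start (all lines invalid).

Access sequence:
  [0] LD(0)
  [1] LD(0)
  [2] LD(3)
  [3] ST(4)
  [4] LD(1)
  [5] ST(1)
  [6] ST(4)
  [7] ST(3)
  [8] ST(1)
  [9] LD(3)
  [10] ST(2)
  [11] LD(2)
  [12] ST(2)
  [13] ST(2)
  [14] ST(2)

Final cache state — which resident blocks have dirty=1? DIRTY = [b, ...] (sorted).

DIRTY = [2]

  0 | R B0 → L0 miss [-]
  1 | R B0 → L0 hit [-]
  2 | R B3 → L1 miss [-]
  3 | W B4 → L0 miss [D]
  4 | R B1 → L1 miss [-]
  5 | W B1 → L1 hit [D]
  6 | W B4 → L0 hit [D]
  7 | W B3 → L1 miss wb→B1 [D]
  8 | W B1 → L1 miss wb→B3 [D]
  9 | R B3 → L1 miss wb→B1 [-]
  10 | W B2 → L0 miss wb→B4 [D]
  11 | R B2 → L0 hit [D]
  12 | W B2 → L0 hit [D]
  13 | W B2 → L0 hit [D]
  14 | W B2 → L0 hit [D]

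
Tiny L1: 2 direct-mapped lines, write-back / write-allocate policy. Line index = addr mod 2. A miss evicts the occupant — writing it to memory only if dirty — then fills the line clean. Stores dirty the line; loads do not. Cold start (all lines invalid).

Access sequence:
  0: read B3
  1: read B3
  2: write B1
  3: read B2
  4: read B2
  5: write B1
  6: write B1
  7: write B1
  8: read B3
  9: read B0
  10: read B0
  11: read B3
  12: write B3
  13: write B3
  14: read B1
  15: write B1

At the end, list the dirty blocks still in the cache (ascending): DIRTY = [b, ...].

DIRTY = [1]

0: R B3 -> L1 miss  d=-]
1: R B3 -> L1 hit  d=-]
2: W B1 -> L1 miss  d=D]
3: R B2 -> L0 miss  d=-]
4: R B2 -> L0 hit  d=-]
5: W B1 -> L1 hit  d=D]
6: W B1 -> L1 hit  d=D]
7: W B1 -> L1 hit  d=D]
8: R B3 -> L1 miss wb->B1  d=-]
9: R B0 -> L0 miss  d=-]
10: R B0 -> L0 hit  d=-]
11: R B3 -> L1 hit  d=-]
12: W B3 -> L1 hit  d=D]
13: W B3 -> L1 hit  d=D]
14: R B1 -> L1 miss wb->B3  d=-]
15: W B1 -> L1 hit  d=D]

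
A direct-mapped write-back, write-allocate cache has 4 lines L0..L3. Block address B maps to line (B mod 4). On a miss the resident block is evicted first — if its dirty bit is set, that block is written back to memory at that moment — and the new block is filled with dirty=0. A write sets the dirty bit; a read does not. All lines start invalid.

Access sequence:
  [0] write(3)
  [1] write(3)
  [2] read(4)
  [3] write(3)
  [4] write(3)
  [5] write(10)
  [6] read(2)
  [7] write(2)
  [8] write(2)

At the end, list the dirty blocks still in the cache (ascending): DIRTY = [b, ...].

DIRTY = [2, 3]

  0 | W B3 → L3 miss [D]
  1 | W B3 → L3 hit [D]
  2 | R B4 → L0 miss [-]
  3 | W B3 → L3 hit [D]
  4 | W B3 → L3 hit [D]
  5 | W B10 → L2 miss [D]
  6 | R B2 → L2 miss wb→B10 [-]
  7 | W B2 → L2 hit [D]
  8 | W B2 → L2 hit [D]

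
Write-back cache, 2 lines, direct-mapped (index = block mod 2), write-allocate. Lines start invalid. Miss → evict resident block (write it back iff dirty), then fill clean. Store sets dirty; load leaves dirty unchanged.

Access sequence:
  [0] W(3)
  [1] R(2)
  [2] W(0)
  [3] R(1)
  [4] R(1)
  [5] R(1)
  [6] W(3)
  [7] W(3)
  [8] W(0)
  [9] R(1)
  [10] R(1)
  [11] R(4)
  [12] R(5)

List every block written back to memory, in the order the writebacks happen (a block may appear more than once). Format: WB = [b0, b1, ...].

WB = [3, 3, 0]

  0 | W B3 → L1 miss [D]
  1 | R B2 → L0 miss [-]
  2 | W B0 → L0 miss [D]
  3 | R B1 → L1 miss wb→B3 [-]
  4 | R B1 → L1 hit [-]
  5 | R B1 → L1 hit [-]
  6 | W B3 → L1 miss [D]
  7 | W B3 → L1 hit [D]
  8 | W B0 → L0 hit [D]
  9 | R B1 → L1 miss wb→B3 [-]
  10 | R B1 → L1 hit [-]
  11 | R B4 → L0 miss wb→B0 [-]
  12 | R B5 → L1 miss [-]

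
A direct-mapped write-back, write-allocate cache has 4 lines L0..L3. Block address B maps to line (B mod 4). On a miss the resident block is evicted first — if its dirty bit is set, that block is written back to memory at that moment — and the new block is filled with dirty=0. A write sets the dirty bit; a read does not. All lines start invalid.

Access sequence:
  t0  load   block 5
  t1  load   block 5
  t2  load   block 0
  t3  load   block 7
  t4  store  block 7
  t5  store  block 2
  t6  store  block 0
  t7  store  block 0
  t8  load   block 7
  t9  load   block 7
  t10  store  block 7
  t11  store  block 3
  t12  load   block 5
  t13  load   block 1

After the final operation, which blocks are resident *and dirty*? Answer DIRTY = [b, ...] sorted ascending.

DIRTY = [0, 2, 3]

0: R B5 → L1 miss [-]
1: R B5 → L1 hit [-]
2: R B0 → L0 miss [-]
3: R B7 → L3 miss [-]
4: W B7 → L3 hit [D]
5: W B2 → L2 miss [D]
6: W B0 → L0 hit [D]
7: W B0 → L0 hit [D]
8: R B7 → L3 hit [D]
9: R B7 → L3 hit [D]
10: W B7 → L3 hit [D]
11: W B3 → L3 miss wb→B7 [D]
12: R B5 → L1 hit [-]
13: R B1 → L1 miss [-]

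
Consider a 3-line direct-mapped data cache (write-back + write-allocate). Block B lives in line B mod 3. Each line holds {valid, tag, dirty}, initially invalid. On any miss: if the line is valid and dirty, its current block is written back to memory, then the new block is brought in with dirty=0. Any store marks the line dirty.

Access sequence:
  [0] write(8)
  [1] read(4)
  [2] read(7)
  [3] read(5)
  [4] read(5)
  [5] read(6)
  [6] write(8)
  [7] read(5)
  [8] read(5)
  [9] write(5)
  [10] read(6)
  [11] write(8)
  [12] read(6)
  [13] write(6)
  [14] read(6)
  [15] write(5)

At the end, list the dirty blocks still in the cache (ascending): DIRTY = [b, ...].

DIRTY = [5, 6]

0: W B8 -> L2 miss  d=D]
1: R B4 -> L1 miss  d=-]
2: R B7 -> L1 miss  d=-]
3: R B5 -> L2 miss wb->B8  d=-]
4: R B5 -> L2 hit  d=-]
5: R B6 -> L0 miss  d=-]
6: W B8 -> L2 miss  d=D]
7: R B5 -> L2 miss wb->B8  d=-]
8: R B5 -> L2 hit  d=-]
9: W B5 -> L2 hit  d=D]
10: R B6 -> L0 hit  d=-]
11: W B8 -> L2 miss wb->B5  d=D]
12: R B6 -> L0 hit  d=-]
13: W B6 -> L0 hit  d=D]
14: R B6 -> L0 hit  d=D]
15: W B5 -> L2 miss wb->B8  d=D]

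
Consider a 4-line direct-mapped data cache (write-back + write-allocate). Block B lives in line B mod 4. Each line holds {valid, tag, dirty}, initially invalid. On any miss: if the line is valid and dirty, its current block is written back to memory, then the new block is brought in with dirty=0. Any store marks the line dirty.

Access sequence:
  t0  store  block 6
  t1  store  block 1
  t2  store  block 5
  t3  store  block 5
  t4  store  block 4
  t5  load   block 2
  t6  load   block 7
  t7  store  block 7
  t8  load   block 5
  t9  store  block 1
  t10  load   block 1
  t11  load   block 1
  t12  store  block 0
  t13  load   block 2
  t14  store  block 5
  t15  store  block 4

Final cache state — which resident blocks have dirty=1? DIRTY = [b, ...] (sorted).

DIRTY = [4, 5, 7]

0: W B6 -> L2 miss  d=D]
1: W B1 -> L1 miss  d=D]
2: W B5 -> L1 miss wb->B1  d=D]
3: W B5 -> L1 hit  d=D]
4: W B4 -> L0 miss  d=D]
5: R B2 -> L2 miss wb->B6  d=-]
6: R B7 -> L3 miss  d=-]
7: W B7 -> L3 hit  d=D]
8: R B5 -> L1 hit  d=D]
9: W B1 -> L1 miss wb->B5  d=D]
10: R B1 -> L1 hit  d=D]
11: R B1 -> L1 hit  d=D]
12: W B0 -> L0 miss wb->B4  d=D]
13: R B2 -> L2 hit  d=-]
14: W B5 -> L1 miss wb->B1  d=D]
15: W B4 -> L0 miss wb->B0  d=D]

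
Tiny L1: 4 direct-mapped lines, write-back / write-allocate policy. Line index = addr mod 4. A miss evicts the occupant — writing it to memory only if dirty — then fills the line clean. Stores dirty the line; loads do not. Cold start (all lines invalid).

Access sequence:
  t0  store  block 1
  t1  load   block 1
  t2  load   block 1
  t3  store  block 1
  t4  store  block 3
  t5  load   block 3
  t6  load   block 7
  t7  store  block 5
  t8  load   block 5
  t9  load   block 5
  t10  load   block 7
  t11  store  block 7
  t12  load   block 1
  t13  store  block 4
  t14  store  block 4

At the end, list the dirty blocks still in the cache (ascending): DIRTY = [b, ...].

0: W B1 -> L1 miss  d=D]
1: R B1 -> L1 hit  d=D]
2: R B1 -> L1 hit  d=D]
3: W B1 -> L1 hit  d=D]
4: W B3 -> L3 miss  d=D]
5: R B3 -> L3 hit  d=D]
6: R B7 -> L3 miss wb->B3  d=-]
7: W B5 -> L1 miss wb->B1  d=D]
8: R B5 -> L1 hit  d=D]
9: R B5 -> L1 hit  d=D]
10: R B7 -> L3 hit  d=-]
11: W B7 -> L3 hit  d=D]
12: R B1 -> L1 miss wb->B5  d=-]
13: W B4 -> L0 miss  d=D]
14: W B4 -> L0 hit  d=D]

DIRTY = [4, 7]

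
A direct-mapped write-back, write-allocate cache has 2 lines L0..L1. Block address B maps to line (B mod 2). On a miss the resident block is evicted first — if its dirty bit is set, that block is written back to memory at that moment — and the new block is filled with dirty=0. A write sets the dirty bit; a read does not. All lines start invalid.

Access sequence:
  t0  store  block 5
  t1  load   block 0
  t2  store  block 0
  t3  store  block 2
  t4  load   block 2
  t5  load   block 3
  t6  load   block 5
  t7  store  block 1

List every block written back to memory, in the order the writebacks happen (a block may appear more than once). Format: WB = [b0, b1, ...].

WB = [0, 5]

0: W B5 -> L1 miss  d=D]
1: R B0 -> L0 miss  d=-]
2: W B0 -> L0 hit  d=D]
3: W B2 -> L0 miss wb->B0  d=D]
4: R B2 -> L0 hit  d=D]
5: R B3 -> L1 miss wb->B5  d=-]
6: R B5 -> L1 miss  d=-]
7: W B1 -> L1 miss  d=D]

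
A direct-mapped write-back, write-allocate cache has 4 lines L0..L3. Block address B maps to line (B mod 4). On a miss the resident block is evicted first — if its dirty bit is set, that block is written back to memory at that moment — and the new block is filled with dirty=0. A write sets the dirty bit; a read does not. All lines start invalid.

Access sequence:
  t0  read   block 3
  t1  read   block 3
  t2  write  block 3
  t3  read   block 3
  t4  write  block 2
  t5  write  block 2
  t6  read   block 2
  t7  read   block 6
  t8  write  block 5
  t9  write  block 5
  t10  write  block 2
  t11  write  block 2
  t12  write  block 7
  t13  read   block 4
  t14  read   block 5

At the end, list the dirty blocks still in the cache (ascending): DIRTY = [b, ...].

0: R B3 -> L3 miss  d=-]
1: R B3 -> L3 hit  d=-]
2: W B3 -> L3 hit  d=D]
3: R B3 -> L3 hit  d=D]
4: W B2 -> L2 miss  d=D]
5: W B2 -> L2 hit  d=D]
6: R B2 -> L2 hit  d=D]
7: R B6 -> L2 miss wb->B2  d=-]
8: W B5 -> L1 miss  d=D]
9: W B5 -> L1 hit  d=D]
10: W B2 -> L2 miss  d=D]
11: W B2 -> L2 hit  d=D]
12: W B7 -> L3 miss wb->B3  d=D]
13: R B4 -> L0 miss  d=-]
14: R B5 -> L1 hit  d=D]

DIRTY = [2, 5, 7]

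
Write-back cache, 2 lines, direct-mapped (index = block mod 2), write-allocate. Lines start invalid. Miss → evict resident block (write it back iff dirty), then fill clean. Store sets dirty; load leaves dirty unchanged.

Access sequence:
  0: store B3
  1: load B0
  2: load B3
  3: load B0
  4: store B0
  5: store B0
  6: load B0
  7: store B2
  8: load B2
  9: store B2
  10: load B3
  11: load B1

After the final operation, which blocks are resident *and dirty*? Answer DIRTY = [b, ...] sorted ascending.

DIRTY = [2]

  0 | W B3 → L1 miss [D]
  1 | R B0 → L0 miss [-]
  2 | R B3 → L1 hit [D]
  3 | R B0 → L0 hit [-]
  4 | W B0 → L0 hit [D]
  5 | W B0 → L0 hit [D]
  6 | R B0 → L0 hit [D]
  7 | W B2 → L0 miss wb→B0 [D]
  8 | R B2 → L0 hit [D]
  9 | W B2 → L0 hit [D]
  10 | R B3 → L1 hit [D]
  11 | R B1 → L1 miss wb→B3 [-]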